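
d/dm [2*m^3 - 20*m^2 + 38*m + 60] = 6*m^2 - 40*m + 38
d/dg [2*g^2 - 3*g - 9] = 4*g - 3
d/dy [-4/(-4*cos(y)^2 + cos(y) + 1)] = 4*(8*cos(y) - 1)*sin(y)/(-4*cos(y)^2 + cos(y) + 1)^2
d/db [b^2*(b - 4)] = b*(3*b - 8)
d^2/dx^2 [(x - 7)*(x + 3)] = 2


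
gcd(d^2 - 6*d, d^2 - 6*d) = d^2 - 6*d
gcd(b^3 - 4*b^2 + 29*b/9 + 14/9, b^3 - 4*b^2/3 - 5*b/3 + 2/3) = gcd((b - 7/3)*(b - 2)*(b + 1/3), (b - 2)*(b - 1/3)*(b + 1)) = b - 2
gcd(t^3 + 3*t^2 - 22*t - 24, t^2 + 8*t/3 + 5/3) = t + 1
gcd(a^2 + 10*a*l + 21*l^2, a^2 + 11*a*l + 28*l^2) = a + 7*l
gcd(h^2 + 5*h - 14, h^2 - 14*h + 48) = 1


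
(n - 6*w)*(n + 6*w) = n^2 - 36*w^2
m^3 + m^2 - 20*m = m*(m - 4)*(m + 5)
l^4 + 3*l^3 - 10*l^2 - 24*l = l*(l - 3)*(l + 2)*(l + 4)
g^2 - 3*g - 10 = (g - 5)*(g + 2)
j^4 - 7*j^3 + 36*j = j*(j - 6)*(j - 3)*(j + 2)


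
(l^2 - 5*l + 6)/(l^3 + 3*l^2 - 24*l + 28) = (l - 3)/(l^2 + 5*l - 14)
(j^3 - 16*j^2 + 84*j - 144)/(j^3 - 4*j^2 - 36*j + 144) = (j - 6)/(j + 6)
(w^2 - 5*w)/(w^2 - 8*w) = (w - 5)/(w - 8)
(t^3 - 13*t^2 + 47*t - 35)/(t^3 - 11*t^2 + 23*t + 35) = (t - 1)/(t + 1)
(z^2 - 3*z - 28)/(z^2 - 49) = (z + 4)/(z + 7)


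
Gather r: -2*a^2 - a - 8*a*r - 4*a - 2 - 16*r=-2*a^2 - 5*a + r*(-8*a - 16) - 2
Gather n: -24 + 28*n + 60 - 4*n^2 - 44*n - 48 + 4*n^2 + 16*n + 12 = 0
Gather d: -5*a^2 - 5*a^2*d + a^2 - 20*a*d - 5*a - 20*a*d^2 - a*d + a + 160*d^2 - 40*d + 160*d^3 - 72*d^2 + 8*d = -4*a^2 - 4*a + 160*d^3 + d^2*(88 - 20*a) + d*(-5*a^2 - 21*a - 32)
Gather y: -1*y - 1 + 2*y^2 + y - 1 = 2*y^2 - 2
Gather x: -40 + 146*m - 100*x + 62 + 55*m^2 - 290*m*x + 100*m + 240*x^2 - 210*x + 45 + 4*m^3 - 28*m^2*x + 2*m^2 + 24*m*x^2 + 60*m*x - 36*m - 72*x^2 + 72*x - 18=4*m^3 + 57*m^2 + 210*m + x^2*(24*m + 168) + x*(-28*m^2 - 230*m - 238) + 49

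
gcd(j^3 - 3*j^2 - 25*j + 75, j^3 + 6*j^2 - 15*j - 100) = j + 5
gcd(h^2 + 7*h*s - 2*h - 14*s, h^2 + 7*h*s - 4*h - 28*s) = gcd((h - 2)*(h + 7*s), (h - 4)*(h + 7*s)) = h + 7*s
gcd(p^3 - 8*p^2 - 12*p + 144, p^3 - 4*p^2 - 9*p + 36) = 1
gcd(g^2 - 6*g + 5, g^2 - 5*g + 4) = g - 1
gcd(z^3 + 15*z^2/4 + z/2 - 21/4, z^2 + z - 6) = z + 3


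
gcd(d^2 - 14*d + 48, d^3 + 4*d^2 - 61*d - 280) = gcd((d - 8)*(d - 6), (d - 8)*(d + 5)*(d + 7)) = d - 8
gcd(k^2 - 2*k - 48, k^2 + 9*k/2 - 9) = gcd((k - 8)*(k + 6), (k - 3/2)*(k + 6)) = k + 6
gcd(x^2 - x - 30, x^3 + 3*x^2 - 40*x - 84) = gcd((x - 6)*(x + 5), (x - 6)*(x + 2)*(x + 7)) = x - 6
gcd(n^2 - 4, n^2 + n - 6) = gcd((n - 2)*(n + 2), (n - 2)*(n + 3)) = n - 2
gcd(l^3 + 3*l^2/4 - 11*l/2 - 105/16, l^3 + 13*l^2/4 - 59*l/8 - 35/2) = l^2 - 3*l/4 - 35/8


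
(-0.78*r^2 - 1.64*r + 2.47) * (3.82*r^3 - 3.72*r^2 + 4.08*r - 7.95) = -2.9796*r^5 - 3.3632*r^4 + 12.3538*r^3 - 9.6786*r^2 + 23.1156*r - 19.6365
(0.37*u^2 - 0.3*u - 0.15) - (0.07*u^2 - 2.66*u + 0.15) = 0.3*u^2 + 2.36*u - 0.3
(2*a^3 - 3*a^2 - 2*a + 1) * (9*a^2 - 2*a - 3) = 18*a^5 - 31*a^4 - 18*a^3 + 22*a^2 + 4*a - 3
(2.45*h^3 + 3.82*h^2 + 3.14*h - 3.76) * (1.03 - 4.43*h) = -10.8535*h^4 - 14.3991*h^3 - 9.9756*h^2 + 19.891*h - 3.8728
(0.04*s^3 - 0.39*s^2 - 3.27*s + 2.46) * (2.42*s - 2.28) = 0.0968*s^4 - 1.035*s^3 - 7.0242*s^2 + 13.4088*s - 5.6088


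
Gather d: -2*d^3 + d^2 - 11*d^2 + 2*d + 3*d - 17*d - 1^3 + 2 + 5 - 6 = -2*d^3 - 10*d^2 - 12*d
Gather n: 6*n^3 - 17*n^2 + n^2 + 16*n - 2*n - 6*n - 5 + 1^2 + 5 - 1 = 6*n^3 - 16*n^2 + 8*n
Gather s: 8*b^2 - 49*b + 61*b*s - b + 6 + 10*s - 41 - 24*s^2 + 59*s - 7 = 8*b^2 - 50*b - 24*s^2 + s*(61*b + 69) - 42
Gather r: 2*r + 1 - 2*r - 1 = 0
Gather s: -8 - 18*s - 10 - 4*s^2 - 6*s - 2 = -4*s^2 - 24*s - 20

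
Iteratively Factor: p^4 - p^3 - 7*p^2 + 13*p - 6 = (p - 2)*(p^3 + p^2 - 5*p + 3) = (p - 2)*(p - 1)*(p^2 + 2*p - 3) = (p - 2)*(p - 1)^2*(p + 3)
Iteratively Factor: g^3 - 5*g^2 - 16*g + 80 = (g + 4)*(g^2 - 9*g + 20) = (g - 4)*(g + 4)*(g - 5)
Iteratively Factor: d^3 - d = (d - 1)*(d^2 + d) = (d - 1)*(d + 1)*(d)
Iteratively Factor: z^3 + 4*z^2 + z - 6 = (z + 3)*(z^2 + z - 2) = (z - 1)*(z + 3)*(z + 2)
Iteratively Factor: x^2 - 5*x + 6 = (x - 2)*(x - 3)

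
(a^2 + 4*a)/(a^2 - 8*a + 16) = a*(a + 4)/(a^2 - 8*a + 16)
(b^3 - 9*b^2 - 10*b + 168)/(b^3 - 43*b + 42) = (b^2 - 3*b - 28)/(b^2 + 6*b - 7)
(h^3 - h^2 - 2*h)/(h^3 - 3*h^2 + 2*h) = (h + 1)/(h - 1)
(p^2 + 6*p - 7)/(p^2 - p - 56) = (p - 1)/(p - 8)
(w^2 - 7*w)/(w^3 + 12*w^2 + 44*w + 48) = w*(w - 7)/(w^3 + 12*w^2 + 44*w + 48)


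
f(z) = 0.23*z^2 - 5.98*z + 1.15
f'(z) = 0.46*z - 5.98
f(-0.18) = 2.23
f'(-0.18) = -6.06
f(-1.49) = 10.57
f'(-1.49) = -6.67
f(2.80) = -13.79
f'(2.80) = -4.69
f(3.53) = -17.09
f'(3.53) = -4.36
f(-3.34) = 23.69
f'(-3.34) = -7.52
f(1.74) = -8.56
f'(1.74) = -5.18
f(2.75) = -13.56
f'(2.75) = -4.72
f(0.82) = -3.60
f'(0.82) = -5.60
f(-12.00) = 106.03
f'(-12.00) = -11.50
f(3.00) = -14.72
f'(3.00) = -4.60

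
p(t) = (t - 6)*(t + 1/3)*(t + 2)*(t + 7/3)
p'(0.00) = -35.11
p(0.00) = -9.33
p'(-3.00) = -47.78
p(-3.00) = 16.00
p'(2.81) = -100.96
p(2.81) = -248.07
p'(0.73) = -67.64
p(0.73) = -46.86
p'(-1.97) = 5.03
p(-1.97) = 0.14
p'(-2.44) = -10.21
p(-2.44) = 0.83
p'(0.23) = -45.34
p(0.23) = -18.58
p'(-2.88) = -37.76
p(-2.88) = 10.88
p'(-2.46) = -11.17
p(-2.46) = 1.05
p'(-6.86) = -1214.35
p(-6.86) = 1846.49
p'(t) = (t - 6)*(t + 1/3)*(t + 2) + (t - 6)*(t + 1/3)*(t + 7/3) + (t - 6)*(t + 2)*(t + 7/3) + (t + 1/3)*(t + 2)*(t + 7/3) = 4*t^3 - 4*t^2 - 394*t/9 - 316/9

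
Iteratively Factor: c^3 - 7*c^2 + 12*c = (c - 3)*(c^2 - 4*c) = (c - 4)*(c - 3)*(c)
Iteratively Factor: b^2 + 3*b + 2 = (b + 1)*(b + 2)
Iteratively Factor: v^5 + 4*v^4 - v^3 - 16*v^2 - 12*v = (v + 1)*(v^4 + 3*v^3 - 4*v^2 - 12*v) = (v + 1)*(v + 3)*(v^3 - 4*v) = (v - 2)*(v + 1)*(v + 3)*(v^2 + 2*v) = (v - 2)*(v + 1)*(v + 2)*(v + 3)*(v)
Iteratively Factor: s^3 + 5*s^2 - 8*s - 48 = (s - 3)*(s^2 + 8*s + 16) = (s - 3)*(s + 4)*(s + 4)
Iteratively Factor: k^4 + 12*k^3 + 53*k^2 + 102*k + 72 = (k + 2)*(k^3 + 10*k^2 + 33*k + 36) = (k + 2)*(k + 3)*(k^2 + 7*k + 12) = (k + 2)*(k + 3)*(k + 4)*(k + 3)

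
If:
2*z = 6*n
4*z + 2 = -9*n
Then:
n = -2/21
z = -2/7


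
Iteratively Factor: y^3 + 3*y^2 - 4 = (y + 2)*(y^2 + y - 2) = (y + 2)^2*(y - 1)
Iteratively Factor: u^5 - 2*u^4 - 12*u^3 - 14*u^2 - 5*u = (u + 1)*(u^4 - 3*u^3 - 9*u^2 - 5*u) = (u - 5)*(u + 1)*(u^3 + 2*u^2 + u) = (u - 5)*(u + 1)^2*(u^2 + u) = (u - 5)*(u + 1)^3*(u)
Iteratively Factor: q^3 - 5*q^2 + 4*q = (q - 4)*(q^2 - q) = q*(q - 4)*(q - 1)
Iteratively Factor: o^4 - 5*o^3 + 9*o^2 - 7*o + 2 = (o - 1)*(o^3 - 4*o^2 + 5*o - 2) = (o - 2)*(o - 1)*(o^2 - 2*o + 1) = (o - 2)*(o - 1)^2*(o - 1)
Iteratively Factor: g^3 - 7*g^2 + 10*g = (g)*(g^2 - 7*g + 10) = g*(g - 2)*(g - 5)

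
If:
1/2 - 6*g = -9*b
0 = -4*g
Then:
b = -1/18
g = 0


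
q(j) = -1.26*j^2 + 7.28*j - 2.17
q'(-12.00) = 37.52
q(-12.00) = -270.97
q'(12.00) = -22.96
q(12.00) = -96.25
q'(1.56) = 3.35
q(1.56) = 6.12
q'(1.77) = 2.82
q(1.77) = 6.77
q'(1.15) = 4.38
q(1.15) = 4.54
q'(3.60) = -1.79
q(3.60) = 7.71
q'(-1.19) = 10.28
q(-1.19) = -12.62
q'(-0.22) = 7.83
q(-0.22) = -3.83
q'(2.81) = 0.20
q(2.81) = 8.34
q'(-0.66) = 8.94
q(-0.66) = -7.52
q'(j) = 7.28 - 2.52*j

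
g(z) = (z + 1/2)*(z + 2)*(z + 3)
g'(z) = (z + 1/2)*(z + 2) + (z + 1/2)*(z + 3) + (z + 2)*(z + 3)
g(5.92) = 453.55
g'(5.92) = 178.76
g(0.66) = 11.29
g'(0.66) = 17.07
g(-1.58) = -0.64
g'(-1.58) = -1.39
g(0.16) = 4.50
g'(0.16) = 10.34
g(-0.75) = -0.70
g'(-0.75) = 1.94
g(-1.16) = -1.02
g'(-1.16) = -0.22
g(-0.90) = -0.92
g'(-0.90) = 1.03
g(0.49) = 8.60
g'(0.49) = 14.61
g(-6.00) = -66.00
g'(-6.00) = 50.50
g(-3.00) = 0.00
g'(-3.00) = 2.50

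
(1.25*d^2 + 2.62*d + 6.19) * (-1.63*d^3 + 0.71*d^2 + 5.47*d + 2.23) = -2.0375*d^5 - 3.3831*d^4 - 1.392*d^3 + 21.5138*d^2 + 39.7019*d + 13.8037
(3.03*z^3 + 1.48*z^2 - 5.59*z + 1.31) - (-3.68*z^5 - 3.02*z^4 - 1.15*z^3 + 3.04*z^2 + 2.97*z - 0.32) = 3.68*z^5 + 3.02*z^4 + 4.18*z^3 - 1.56*z^2 - 8.56*z + 1.63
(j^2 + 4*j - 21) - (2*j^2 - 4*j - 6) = -j^2 + 8*j - 15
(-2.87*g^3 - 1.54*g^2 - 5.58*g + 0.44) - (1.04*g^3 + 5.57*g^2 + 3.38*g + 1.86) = -3.91*g^3 - 7.11*g^2 - 8.96*g - 1.42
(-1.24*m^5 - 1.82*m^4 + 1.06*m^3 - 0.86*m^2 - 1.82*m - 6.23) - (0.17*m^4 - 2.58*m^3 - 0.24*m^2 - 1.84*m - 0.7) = -1.24*m^5 - 1.99*m^4 + 3.64*m^3 - 0.62*m^2 + 0.02*m - 5.53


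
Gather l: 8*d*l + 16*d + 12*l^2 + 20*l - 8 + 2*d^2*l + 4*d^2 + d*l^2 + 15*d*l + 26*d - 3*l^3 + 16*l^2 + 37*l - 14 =4*d^2 + 42*d - 3*l^3 + l^2*(d + 28) + l*(2*d^2 + 23*d + 57) - 22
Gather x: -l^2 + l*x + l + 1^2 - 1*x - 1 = -l^2 + l + x*(l - 1)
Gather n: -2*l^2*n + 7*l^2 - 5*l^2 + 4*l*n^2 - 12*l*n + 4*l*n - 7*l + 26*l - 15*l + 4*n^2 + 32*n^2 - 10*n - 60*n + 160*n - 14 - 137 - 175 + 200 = 2*l^2 + 4*l + n^2*(4*l + 36) + n*(-2*l^2 - 8*l + 90) - 126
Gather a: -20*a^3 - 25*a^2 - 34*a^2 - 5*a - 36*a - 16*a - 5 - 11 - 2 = -20*a^3 - 59*a^2 - 57*a - 18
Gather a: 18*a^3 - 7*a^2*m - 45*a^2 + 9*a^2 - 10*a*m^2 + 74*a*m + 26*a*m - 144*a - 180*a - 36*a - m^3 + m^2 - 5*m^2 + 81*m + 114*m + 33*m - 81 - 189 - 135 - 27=18*a^3 + a^2*(-7*m - 36) + a*(-10*m^2 + 100*m - 360) - m^3 - 4*m^2 + 228*m - 432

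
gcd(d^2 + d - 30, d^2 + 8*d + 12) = d + 6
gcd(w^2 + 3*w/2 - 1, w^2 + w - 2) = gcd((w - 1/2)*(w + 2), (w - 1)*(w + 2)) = w + 2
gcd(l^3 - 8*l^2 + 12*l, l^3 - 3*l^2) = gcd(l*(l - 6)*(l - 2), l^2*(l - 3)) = l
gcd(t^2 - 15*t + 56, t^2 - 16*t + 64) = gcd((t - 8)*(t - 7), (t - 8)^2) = t - 8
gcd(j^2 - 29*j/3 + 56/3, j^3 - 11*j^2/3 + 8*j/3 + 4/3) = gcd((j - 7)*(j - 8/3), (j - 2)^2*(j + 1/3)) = 1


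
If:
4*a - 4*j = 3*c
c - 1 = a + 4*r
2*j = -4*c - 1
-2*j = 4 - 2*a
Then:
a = -23/6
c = 8/3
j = -35/6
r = 11/8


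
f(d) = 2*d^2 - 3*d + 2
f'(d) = 4*d - 3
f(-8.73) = 180.62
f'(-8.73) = -37.92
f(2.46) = 6.72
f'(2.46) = 6.84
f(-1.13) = 7.94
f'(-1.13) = -7.52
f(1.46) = 1.88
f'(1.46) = 2.84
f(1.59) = 2.29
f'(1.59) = 3.36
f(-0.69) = 5.02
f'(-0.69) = -5.76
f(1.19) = 1.26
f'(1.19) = 1.76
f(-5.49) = 78.75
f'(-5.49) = -24.96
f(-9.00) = 191.00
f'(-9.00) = -39.00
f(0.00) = 2.00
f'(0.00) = -3.00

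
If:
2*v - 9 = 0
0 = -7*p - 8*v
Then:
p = -36/7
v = 9/2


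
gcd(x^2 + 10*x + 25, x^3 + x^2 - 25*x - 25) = x + 5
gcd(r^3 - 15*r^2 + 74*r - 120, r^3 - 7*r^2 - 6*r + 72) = r^2 - 10*r + 24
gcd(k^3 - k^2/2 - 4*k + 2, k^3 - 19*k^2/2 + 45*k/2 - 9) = k - 1/2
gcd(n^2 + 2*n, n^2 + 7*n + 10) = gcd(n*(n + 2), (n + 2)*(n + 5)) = n + 2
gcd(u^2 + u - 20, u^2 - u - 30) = u + 5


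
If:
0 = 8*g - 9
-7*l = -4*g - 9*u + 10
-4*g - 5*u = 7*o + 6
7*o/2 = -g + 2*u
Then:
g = 9/8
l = -55/28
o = -71/84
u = -11/12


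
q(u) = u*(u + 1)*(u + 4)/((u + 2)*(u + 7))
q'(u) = -u*(u + 1)*(u + 4)/((u + 2)*(u + 7)^2) + u*(u + 1)/((u + 2)*(u + 7)) - u*(u + 1)*(u + 4)/((u + 2)^2*(u + 7)) + u*(u + 4)/((u + 2)*(u + 7)) + (u + 1)*(u + 4)/((u + 2)*(u + 7)) = (u^4 + 18*u^3 + 83*u^2 + 140*u + 56)/(u^4 + 18*u^3 + 109*u^2 + 252*u + 196)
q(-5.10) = 3.91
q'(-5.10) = -6.06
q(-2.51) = -2.47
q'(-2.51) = -3.33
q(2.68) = 1.45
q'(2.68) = 0.69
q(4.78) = 3.04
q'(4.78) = 0.80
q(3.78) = 2.26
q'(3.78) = 0.76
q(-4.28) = 0.63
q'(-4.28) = -2.56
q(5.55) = 3.66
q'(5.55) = 0.83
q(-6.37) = 29.45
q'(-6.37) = -62.53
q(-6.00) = 15.00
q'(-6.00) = -24.25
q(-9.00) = -25.71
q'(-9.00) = -5.32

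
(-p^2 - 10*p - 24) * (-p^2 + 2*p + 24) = p^4 + 8*p^3 - 20*p^2 - 288*p - 576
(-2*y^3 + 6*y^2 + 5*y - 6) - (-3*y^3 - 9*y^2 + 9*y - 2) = y^3 + 15*y^2 - 4*y - 4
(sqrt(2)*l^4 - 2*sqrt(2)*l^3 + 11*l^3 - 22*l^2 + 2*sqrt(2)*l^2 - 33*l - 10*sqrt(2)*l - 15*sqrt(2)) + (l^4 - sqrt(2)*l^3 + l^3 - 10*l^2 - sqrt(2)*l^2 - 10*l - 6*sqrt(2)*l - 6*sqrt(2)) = l^4 + sqrt(2)*l^4 - 3*sqrt(2)*l^3 + 12*l^3 - 32*l^2 + sqrt(2)*l^2 - 43*l - 16*sqrt(2)*l - 21*sqrt(2)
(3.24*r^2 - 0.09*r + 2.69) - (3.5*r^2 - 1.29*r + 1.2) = -0.26*r^2 + 1.2*r + 1.49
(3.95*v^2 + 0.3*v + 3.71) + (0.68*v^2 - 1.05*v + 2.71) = 4.63*v^2 - 0.75*v + 6.42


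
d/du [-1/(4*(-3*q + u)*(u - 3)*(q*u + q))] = (-(3*q - u)*(u - 3) - (3*q - u)*(u + 1) + (u - 3)*(u + 1))/(4*q*(3*q - u)^2*(u - 3)^2*(u + 1)^2)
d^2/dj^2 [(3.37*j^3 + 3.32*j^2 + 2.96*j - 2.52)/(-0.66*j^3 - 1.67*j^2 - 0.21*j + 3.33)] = (-3.5527136788005e-15*j^7 + 4.53644399999999*j^6 - 4.93376400000005*j^5 - 92.520648*j^4 - 108.853216*j^3 - 130.439322*j^2 - 284.449374*j - 49.519944)/(0.287496*j^9 + 2.182356*j^8 + 5.79645*j^7 + 1.694591*j^6 - 20.177631*j^5 - 30.409398*j^4 + 14.958297*j^3 + 55.11483*j^2 + 6.986007*j - 36.926037)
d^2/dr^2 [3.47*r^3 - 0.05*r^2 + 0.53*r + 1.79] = 20.82*r - 0.1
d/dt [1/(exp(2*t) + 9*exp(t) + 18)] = (-2*exp(t) - 9)*exp(t)/(exp(2*t) + 9*exp(t) + 18)^2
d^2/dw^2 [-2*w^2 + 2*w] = -4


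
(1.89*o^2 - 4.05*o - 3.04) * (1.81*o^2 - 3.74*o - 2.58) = 3.4209*o^4 - 14.3991*o^3 + 4.7684*o^2 + 21.8186*o + 7.8432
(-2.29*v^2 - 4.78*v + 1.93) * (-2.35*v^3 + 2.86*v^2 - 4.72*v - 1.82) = 5.3815*v^5 + 4.6836*v^4 - 7.3975*v^3 + 32.2492*v^2 - 0.409999999999998*v - 3.5126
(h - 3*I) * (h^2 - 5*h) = h^3 - 5*h^2 - 3*I*h^2 + 15*I*h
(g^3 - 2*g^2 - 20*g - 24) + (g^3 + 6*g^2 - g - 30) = 2*g^3 + 4*g^2 - 21*g - 54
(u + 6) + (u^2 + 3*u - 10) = u^2 + 4*u - 4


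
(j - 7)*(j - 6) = j^2 - 13*j + 42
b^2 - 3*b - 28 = (b - 7)*(b + 4)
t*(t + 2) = t^2 + 2*t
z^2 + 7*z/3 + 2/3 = (z + 1/3)*(z + 2)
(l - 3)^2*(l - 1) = l^3 - 7*l^2 + 15*l - 9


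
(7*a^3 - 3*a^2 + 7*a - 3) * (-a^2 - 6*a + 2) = -7*a^5 - 39*a^4 + 25*a^3 - 45*a^2 + 32*a - 6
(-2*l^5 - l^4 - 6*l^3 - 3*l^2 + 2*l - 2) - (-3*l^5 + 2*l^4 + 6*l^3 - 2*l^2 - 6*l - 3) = l^5 - 3*l^4 - 12*l^3 - l^2 + 8*l + 1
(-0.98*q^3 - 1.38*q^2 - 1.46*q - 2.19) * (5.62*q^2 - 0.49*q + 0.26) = -5.5076*q^5 - 7.2754*q^4 - 7.7838*q^3 - 11.9512*q^2 + 0.6935*q - 0.5694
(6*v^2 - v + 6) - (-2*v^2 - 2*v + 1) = 8*v^2 + v + 5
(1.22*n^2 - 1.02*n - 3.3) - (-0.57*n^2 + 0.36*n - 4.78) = 1.79*n^2 - 1.38*n + 1.48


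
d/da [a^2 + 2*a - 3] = 2*a + 2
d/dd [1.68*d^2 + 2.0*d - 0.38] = 3.36*d + 2.0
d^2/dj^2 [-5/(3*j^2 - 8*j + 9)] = 10*(9*j^2 - 24*j - 4*(3*j - 4)^2 + 27)/(3*j^2 - 8*j + 9)^3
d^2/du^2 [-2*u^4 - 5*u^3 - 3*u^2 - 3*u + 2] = -24*u^2 - 30*u - 6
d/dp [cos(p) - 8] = -sin(p)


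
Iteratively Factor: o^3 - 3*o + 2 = (o - 1)*(o^2 + o - 2) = (o - 1)^2*(o + 2)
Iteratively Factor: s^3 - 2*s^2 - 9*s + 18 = (s + 3)*(s^2 - 5*s + 6) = (s - 2)*(s + 3)*(s - 3)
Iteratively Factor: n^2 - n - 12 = (n + 3)*(n - 4)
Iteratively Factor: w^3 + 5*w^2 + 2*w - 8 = (w + 2)*(w^2 + 3*w - 4) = (w + 2)*(w + 4)*(w - 1)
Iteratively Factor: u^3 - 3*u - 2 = (u + 1)*(u^2 - u - 2) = (u - 2)*(u + 1)*(u + 1)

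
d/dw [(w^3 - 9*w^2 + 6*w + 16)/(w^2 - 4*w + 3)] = (w^4 - 8*w^3 + 39*w^2 - 86*w + 82)/(w^4 - 8*w^3 + 22*w^2 - 24*w + 9)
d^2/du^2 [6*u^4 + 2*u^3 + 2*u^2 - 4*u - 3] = 72*u^2 + 12*u + 4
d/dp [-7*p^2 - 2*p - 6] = -14*p - 2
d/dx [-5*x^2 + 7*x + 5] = 7 - 10*x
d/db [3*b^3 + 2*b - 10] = 9*b^2 + 2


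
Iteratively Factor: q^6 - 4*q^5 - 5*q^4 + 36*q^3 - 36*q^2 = (q - 2)*(q^5 - 2*q^4 - 9*q^3 + 18*q^2) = q*(q - 2)*(q^4 - 2*q^3 - 9*q^2 + 18*q) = q*(q - 2)^2*(q^3 - 9*q) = q*(q - 3)*(q - 2)^2*(q^2 + 3*q) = q*(q - 3)*(q - 2)^2*(q + 3)*(q)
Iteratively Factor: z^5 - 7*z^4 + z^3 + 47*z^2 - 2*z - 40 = (z + 2)*(z^4 - 9*z^3 + 19*z^2 + 9*z - 20) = (z - 1)*(z + 2)*(z^3 - 8*z^2 + 11*z + 20) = (z - 1)*(z + 1)*(z + 2)*(z^2 - 9*z + 20) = (z - 5)*(z - 1)*(z + 1)*(z + 2)*(z - 4)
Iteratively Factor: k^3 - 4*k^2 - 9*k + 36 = (k + 3)*(k^2 - 7*k + 12) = (k - 3)*(k + 3)*(k - 4)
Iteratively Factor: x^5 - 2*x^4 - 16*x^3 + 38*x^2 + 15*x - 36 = (x + 1)*(x^4 - 3*x^3 - 13*x^2 + 51*x - 36) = (x - 3)*(x + 1)*(x^3 - 13*x + 12) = (x - 3)*(x + 1)*(x + 4)*(x^2 - 4*x + 3) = (x - 3)*(x - 1)*(x + 1)*(x + 4)*(x - 3)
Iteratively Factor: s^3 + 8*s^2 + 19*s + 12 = (s + 1)*(s^2 + 7*s + 12) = (s + 1)*(s + 3)*(s + 4)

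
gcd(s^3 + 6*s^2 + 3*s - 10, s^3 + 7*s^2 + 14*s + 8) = s + 2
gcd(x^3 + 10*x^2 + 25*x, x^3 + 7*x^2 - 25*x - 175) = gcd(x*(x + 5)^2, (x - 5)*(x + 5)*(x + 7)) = x + 5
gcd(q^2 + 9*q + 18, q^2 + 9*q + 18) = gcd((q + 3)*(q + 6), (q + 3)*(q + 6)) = q^2 + 9*q + 18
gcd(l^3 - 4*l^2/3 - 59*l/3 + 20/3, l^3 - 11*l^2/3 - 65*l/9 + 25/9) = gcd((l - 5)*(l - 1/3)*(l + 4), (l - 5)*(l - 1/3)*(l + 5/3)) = l^2 - 16*l/3 + 5/3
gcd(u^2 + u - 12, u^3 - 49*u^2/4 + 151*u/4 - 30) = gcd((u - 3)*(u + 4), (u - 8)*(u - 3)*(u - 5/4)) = u - 3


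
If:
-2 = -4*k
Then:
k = 1/2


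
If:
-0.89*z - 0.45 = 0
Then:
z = -0.51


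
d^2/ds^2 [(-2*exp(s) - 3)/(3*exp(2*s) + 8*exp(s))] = 6*(-3*exp(3*s) - 10*exp(2*s) - 36*exp(s) - 32)*exp(-s)/(27*exp(3*s) + 216*exp(2*s) + 576*exp(s) + 512)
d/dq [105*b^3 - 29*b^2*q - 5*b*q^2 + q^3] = -29*b^2 - 10*b*q + 3*q^2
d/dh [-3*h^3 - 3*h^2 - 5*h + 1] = -9*h^2 - 6*h - 5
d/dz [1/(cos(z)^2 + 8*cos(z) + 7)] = 2*(cos(z) + 4)*sin(z)/(cos(z)^2 + 8*cos(z) + 7)^2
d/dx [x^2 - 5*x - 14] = 2*x - 5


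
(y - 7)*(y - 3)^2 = y^3 - 13*y^2 + 51*y - 63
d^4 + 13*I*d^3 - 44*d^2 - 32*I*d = d*(d + I)*(d + 4*I)*(d + 8*I)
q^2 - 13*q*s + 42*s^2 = (q - 7*s)*(q - 6*s)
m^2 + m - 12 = (m - 3)*(m + 4)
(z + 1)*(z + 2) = z^2 + 3*z + 2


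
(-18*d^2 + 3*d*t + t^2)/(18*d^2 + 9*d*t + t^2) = (-3*d + t)/(3*d + t)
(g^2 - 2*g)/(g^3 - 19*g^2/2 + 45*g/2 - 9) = 2*g*(g - 2)/(2*g^3 - 19*g^2 + 45*g - 18)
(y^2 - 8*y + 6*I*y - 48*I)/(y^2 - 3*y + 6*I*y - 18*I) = (y - 8)/(y - 3)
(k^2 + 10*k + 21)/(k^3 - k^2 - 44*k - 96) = (k + 7)/(k^2 - 4*k - 32)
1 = 1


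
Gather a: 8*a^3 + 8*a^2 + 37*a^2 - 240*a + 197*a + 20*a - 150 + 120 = 8*a^3 + 45*a^2 - 23*a - 30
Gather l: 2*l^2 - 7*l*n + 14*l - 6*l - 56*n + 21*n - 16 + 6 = 2*l^2 + l*(8 - 7*n) - 35*n - 10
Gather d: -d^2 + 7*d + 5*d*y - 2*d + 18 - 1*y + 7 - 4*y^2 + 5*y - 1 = -d^2 + d*(5*y + 5) - 4*y^2 + 4*y + 24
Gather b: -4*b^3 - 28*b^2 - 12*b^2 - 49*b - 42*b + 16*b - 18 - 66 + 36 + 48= -4*b^3 - 40*b^2 - 75*b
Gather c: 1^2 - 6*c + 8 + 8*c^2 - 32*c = 8*c^2 - 38*c + 9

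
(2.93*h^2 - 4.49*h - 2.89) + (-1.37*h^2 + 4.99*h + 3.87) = 1.56*h^2 + 0.5*h + 0.98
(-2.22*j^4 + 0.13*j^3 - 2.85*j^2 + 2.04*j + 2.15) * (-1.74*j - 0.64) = 3.8628*j^5 + 1.1946*j^4 + 4.8758*j^3 - 1.7256*j^2 - 5.0466*j - 1.376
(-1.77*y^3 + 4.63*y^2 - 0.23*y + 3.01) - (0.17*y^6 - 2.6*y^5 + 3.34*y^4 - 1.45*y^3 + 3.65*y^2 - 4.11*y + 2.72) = -0.17*y^6 + 2.6*y^5 - 3.34*y^4 - 0.32*y^3 + 0.98*y^2 + 3.88*y + 0.29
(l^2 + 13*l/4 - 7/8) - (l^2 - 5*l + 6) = 33*l/4 - 55/8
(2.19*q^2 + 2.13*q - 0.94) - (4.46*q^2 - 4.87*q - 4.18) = -2.27*q^2 + 7.0*q + 3.24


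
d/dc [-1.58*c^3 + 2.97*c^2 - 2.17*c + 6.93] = -4.74*c^2 + 5.94*c - 2.17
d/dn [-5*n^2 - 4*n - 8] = -10*n - 4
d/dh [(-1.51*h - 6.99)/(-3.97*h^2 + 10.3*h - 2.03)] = (-5.9947*h^2 - 55.5006*h + 75.0623)/(15.7609*h^4 - 81.782*h^3 + 122.2082*h^2 - 41.818*h + 4.1209)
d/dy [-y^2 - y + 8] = -2*y - 1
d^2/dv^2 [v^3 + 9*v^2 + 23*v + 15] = 6*v + 18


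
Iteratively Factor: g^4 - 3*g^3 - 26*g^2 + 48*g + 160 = (g + 4)*(g^3 - 7*g^2 + 2*g + 40) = (g - 4)*(g + 4)*(g^2 - 3*g - 10) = (g - 5)*(g - 4)*(g + 4)*(g + 2)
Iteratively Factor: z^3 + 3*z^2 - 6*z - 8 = (z - 2)*(z^2 + 5*z + 4) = (z - 2)*(z + 1)*(z + 4)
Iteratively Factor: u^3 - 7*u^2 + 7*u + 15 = (u + 1)*(u^2 - 8*u + 15) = (u - 5)*(u + 1)*(u - 3)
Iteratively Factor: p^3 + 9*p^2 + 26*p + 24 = (p + 2)*(p^2 + 7*p + 12) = (p + 2)*(p + 3)*(p + 4)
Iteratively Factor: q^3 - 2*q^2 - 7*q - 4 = (q - 4)*(q^2 + 2*q + 1) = (q - 4)*(q + 1)*(q + 1)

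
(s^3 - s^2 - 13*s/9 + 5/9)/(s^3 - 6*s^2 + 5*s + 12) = (s^2 - 2*s + 5/9)/(s^2 - 7*s + 12)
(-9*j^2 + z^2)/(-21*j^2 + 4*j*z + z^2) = (3*j + z)/(7*j + z)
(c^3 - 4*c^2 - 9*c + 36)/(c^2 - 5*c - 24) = (c^2 - 7*c + 12)/(c - 8)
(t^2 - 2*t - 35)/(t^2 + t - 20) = (t - 7)/(t - 4)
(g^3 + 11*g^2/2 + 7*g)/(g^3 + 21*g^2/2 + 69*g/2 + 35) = g/(g + 5)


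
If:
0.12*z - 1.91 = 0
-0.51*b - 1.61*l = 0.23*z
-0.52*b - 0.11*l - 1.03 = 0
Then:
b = -1.61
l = -1.76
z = 15.92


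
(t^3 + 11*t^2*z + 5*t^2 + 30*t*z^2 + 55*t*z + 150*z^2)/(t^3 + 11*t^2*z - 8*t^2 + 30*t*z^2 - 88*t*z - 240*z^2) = (t + 5)/(t - 8)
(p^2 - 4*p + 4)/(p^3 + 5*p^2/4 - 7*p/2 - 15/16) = 16*(p^2 - 4*p + 4)/(16*p^3 + 20*p^2 - 56*p - 15)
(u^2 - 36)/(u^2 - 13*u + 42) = (u + 6)/(u - 7)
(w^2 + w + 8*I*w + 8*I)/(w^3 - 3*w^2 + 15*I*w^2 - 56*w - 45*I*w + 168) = (w + 1)/(w^2 + w*(-3 + 7*I) - 21*I)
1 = 1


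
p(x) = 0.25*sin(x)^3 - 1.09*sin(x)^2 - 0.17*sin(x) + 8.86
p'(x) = 0.75*sin(x)^2*cos(x) - 2.18*sin(x)*cos(x) - 0.17*cos(x)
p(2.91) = 8.77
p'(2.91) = 0.61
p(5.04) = 7.83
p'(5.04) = 0.83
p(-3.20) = 8.85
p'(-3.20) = 0.29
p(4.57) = 7.72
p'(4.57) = -0.39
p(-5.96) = 8.70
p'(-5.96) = -0.75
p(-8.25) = 7.89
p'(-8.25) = -0.96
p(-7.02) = 8.41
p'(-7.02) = 1.21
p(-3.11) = 8.86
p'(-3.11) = 0.10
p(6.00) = 8.82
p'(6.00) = 0.48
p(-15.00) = 8.44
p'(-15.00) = -1.19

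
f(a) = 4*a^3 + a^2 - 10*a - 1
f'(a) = 12*a^2 + 2*a - 10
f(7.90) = 1954.57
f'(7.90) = 754.72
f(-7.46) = -1531.39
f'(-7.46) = 642.90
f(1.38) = -2.38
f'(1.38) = 15.61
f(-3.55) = -131.85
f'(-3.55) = 134.13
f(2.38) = 34.79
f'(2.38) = 62.73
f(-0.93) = 5.95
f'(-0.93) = -1.48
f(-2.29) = -20.89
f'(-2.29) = 48.35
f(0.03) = -1.30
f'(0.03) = -9.93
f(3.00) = 86.00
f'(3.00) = 104.00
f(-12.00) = -6649.00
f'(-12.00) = 1694.00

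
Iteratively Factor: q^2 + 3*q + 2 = (q + 1)*(q + 2)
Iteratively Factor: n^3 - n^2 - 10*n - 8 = (n - 4)*(n^2 + 3*n + 2) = (n - 4)*(n + 2)*(n + 1)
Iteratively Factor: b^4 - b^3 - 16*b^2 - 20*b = (b - 5)*(b^3 + 4*b^2 + 4*b) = (b - 5)*(b + 2)*(b^2 + 2*b) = (b - 5)*(b + 2)^2*(b)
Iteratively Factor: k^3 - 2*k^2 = (k)*(k^2 - 2*k) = k*(k - 2)*(k)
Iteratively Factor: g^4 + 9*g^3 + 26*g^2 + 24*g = (g + 3)*(g^3 + 6*g^2 + 8*g) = (g + 3)*(g + 4)*(g^2 + 2*g) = g*(g + 3)*(g + 4)*(g + 2)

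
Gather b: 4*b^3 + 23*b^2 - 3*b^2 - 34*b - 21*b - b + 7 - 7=4*b^3 + 20*b^2 - 56*b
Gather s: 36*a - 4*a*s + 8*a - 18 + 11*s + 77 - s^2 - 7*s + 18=44*a - s^2 + s*(4 - 4*a) + 77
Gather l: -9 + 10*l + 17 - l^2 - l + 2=-l^2 + 9*l + 10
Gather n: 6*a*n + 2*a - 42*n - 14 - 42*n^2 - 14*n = 2*a - 42*n^2 + n*(6*a - 56) - 14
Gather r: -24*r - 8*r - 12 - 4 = -32*r - 16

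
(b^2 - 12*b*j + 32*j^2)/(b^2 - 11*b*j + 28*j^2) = (b - 8*j)/(b - 7*j)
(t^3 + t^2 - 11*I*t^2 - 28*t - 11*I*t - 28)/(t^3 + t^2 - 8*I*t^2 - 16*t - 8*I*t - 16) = (t - 7*I)/(t - 4*I)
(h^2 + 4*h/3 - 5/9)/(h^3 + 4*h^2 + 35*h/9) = (3*h - 1)/(h*(3*h + 7))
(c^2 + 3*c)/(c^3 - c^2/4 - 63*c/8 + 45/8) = 8*c/(8*c^2 - 26*c + 15)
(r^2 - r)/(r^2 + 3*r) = (r - 1)/(r + 3)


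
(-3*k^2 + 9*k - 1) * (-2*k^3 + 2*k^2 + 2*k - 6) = 6*k^5 - 24*k^4 + 14*k^3 + 34*k^2 - 56*k + 6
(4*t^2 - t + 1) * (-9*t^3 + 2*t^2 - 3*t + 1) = -36*t^5 + 17*t^4 - 23*t^3 + 9*t^2 - 4*t + 1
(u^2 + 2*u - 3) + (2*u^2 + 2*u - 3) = 3*u^2 + 4*u - 6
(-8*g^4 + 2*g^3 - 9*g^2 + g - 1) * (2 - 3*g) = 24*g^5 - 22*g^4 + 31*g^3 - 21*g^2 + 5*g - 2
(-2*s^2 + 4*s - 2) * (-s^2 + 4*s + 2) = 2*s^4 - 12*s^3 + 14*s^2 - 4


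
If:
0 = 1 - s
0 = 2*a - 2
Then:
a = 1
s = 1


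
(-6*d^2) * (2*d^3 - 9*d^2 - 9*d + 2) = -12*d^5 + 54*d^4 + 54*d^3 - 12*d^2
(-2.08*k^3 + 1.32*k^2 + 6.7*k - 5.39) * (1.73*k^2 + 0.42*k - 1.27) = -3.5984*k^5 + 1.41*k^4 + 14.787*k^3 - 8.1871*k^2 - 10.7728*k + 6.8453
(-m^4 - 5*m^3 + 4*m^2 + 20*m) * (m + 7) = -m^5 - 12*m^4 - 31*m^3 + 48*m^2 + 140*m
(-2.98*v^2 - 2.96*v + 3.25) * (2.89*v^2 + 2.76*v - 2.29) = -8.6122*v^4 - 16.7792*v^3 + 8.0471*v^2 + 15.7484*v - 7.4425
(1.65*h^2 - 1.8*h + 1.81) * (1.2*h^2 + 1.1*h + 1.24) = 1.98*h^4 - 0.345*h^3 + 2.238*h^2 - 0.241*h + 2.2444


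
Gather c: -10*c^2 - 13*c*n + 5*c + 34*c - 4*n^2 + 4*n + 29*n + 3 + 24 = -10*c^2 + c*(39 - 13*n) - 4*n^2 + 33*n + 27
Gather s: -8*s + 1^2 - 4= -8*s - 3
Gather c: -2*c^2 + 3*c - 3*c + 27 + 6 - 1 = 32 - 2*c^2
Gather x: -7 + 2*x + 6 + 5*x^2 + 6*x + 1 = 5*x^2 + 8*x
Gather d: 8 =8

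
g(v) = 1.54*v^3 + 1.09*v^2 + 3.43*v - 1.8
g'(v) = 4.62*v^2 + 2.18*v + 3.43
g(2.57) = 40.36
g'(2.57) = 39.55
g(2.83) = 51.54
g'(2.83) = 46.60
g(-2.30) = -22.66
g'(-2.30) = 22.86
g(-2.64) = -31.59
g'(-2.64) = 29.87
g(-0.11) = -2.17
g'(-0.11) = 3.25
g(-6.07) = -326.88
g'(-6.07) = 160.42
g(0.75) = 2.04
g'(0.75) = 7.66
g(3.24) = 73.13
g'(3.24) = 58.99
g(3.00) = 59.88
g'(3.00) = 51.55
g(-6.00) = -315.78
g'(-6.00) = 156.67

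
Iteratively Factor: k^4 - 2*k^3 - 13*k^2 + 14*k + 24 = (k + 1)*(k^3 - 3*k^2 - 10*k + 24) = (k - 2)*(k + 1)*(k^2 - k - 12) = (k - 2)*(k + 1)*(k + 3)*(k - 4)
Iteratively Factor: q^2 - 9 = (q + 3)*(q - 3)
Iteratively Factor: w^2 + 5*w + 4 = (w + 1)*(w + 4)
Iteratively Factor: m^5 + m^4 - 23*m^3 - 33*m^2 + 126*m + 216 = (m - 4)*(m^4 + 5*m^3 - 3*m^2 - 45*m - 54) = (m - 4)*(m - 3)*(m^3 + 8*m^2 + 21*m + 18) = (m - 4)*(m - 3)*(m + 3)*(m^2 + 5*m + 6) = (m - 4)*(m - 3)*(m + 3)^2*(m + 2)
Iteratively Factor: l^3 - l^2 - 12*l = (l + 3)*(l^2 - 4*l) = l*(l + 3)*(l - 4)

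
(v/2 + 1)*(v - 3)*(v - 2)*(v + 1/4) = v^4/2 - 11*v^3/8 - 19*v^2/8 + 11*v/2 + 3/2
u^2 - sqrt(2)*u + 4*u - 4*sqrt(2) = (u + 4)*(u - sqrt(2))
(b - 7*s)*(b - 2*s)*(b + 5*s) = b^3 - 4*b^2*s - 31*b*s^2 + 70*s^3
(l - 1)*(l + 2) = l^2 + l - 2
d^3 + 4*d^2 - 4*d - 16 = (d - 2)*(d + 2)*(d + 4)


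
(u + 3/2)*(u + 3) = u^2 + 9*u/2 + 9/2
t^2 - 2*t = t*(t - 2)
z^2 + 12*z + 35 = (z + 5)*(z + 7)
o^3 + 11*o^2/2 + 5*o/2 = o*(o + 1/2)*(o + 5)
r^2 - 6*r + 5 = (r - 5)*(r - 1)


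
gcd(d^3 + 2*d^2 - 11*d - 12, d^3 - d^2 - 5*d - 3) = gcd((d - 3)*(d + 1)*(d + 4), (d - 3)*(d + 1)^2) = d^2 - 2*d - 3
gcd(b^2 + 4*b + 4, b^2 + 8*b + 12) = b + 2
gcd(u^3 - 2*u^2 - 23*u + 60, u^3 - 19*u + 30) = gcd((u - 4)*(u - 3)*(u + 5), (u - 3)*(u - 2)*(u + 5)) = u^2 + 2*u - 15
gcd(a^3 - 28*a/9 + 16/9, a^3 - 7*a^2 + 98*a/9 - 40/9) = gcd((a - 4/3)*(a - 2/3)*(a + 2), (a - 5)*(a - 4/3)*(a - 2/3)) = a^2 - 2*a + 8/9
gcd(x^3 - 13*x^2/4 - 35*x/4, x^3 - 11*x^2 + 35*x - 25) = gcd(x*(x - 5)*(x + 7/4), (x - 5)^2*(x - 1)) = x - 5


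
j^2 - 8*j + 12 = (j - 6)*(j - 2)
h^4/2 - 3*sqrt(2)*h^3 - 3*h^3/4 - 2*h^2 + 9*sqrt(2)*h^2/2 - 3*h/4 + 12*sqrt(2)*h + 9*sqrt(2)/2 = (h/2 + 1/2)*(h - 3)*(h + 1/2)*(h - 6*sqrt(2))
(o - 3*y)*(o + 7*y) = o^2 + 4*o*y - 21*y^2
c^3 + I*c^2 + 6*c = c*(c - 2*I)*(c + 3*I)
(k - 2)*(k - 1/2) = k^2 - 5*k/2 + 1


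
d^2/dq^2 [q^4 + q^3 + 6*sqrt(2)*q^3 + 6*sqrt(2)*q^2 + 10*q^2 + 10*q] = 12*q^2 + 6*q + 36*sqrt(2)*q + 12*sqrt(2) + 20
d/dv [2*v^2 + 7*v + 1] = 4*v + 7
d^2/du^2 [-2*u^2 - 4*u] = -4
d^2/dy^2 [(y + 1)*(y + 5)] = 2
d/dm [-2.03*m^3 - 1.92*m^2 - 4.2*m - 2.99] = -6.09*m^2 - 3.84*m - 4.2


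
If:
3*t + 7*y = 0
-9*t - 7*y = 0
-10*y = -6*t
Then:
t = 0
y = 0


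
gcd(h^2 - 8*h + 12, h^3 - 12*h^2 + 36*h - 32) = h - 2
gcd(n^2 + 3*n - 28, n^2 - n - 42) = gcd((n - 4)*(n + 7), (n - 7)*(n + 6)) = 1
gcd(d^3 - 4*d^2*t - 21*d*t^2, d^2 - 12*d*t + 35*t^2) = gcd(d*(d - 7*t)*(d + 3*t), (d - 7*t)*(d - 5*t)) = -d + 7*t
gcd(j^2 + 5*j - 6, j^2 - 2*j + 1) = j - 1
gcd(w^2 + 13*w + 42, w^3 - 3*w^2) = 1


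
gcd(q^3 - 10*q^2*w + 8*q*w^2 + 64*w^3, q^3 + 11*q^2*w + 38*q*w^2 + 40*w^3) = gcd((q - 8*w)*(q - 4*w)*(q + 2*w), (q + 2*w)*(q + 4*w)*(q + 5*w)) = q + 2*w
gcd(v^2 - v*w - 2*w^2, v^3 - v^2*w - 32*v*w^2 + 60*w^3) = v - 2*w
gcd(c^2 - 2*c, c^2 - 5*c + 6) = c - 2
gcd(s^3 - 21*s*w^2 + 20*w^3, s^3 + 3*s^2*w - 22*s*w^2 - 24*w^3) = s - 4*w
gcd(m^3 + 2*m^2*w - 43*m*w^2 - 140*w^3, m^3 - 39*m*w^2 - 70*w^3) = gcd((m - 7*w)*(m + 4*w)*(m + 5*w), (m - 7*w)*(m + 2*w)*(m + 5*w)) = -m^2 + 2*m*w + 35*w^2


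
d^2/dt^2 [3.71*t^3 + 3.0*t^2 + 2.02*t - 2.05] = 22.26*t + 6.0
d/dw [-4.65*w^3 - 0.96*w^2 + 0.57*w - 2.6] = -13.95*w^2 - 1.92*w + 0.57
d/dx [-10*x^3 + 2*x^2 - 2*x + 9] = -30*x^2 + 4*x - 2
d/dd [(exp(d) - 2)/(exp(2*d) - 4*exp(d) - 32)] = (-2*(exp(d) - 2)^2 + exp(2*d) - 4*exp(d) - 32)*exp(d)/(-exp(2*d) + 4*exp(d) + 32)^2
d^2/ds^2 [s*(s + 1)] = 2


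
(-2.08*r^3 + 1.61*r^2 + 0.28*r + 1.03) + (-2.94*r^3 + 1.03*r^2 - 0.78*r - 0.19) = -5.02*r^3 + 2.64*r^2 - 0.5*r + 0.84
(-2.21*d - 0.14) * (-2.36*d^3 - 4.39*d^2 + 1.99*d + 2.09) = 5.2156*d^4 + 10.0323*d^3 - 3.7833*d^2 - 4.8975*d - 0.2926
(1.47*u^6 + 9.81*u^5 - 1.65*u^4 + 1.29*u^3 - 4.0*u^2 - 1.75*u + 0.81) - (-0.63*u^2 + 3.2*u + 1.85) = 1.47*u^6 + 9.81*u^5 - 1.65*u^4 + 1.29*u^3 - 3.37*u^2 - 4.95*u - 1.04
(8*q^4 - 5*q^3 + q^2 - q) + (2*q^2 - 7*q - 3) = 8*q^4 - 5*q^3 + 3*q^2 - 8*q - 3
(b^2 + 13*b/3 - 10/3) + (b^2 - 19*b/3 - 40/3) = 2*b^2 - 2*b - 50/3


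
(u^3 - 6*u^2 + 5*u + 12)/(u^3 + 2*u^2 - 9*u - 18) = (u^2 - 3*u - 4)/(u^2 + 5*u + 6)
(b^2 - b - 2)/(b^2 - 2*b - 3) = (b - 2)/(b - 3)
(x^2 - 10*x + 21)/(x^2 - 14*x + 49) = (x - 3)/(x - 7)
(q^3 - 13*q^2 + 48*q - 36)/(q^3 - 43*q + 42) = (q - 6)/(q + 7)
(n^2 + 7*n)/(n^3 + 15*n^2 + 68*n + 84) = n/(n^2 + 8*n + 12)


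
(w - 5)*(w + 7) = w^2 + 2*w - 35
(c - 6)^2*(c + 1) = c^3 - 11*c^2 + 24*c + 36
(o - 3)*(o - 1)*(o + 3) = o^3 - o^2 - 9*o + 9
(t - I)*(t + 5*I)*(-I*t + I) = -I*t^3 + 4*t^2 + I*t^2 - 4*t - 5*I*t + 5*I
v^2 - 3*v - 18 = (v - 6)*(v + 3)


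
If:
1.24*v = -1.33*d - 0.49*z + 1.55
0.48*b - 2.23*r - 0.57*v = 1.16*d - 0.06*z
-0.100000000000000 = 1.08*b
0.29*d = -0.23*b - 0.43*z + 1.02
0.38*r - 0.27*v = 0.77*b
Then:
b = -0.09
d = 0.21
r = -0.10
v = 0.12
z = 2.28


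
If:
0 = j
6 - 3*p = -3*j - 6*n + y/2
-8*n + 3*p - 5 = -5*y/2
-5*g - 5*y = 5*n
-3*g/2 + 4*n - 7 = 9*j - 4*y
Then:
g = -14/11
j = 0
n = 39/44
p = 89/24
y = 17/44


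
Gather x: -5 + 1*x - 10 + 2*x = 3*x - 15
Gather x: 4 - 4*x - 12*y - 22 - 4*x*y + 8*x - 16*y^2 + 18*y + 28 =x*(4 - 4*y) - 16*y^2 + 6*y + 10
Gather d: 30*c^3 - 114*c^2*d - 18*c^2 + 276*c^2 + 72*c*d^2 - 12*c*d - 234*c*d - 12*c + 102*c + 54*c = 30*c^3 + 258*c^2 + 72*c*d^2 + 144*c + d*(-114*c^2 - 246*c)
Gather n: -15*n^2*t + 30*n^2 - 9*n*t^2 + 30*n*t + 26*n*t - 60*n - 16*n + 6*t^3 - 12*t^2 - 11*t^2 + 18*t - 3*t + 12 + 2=n^2*(30 - 15*t) + n*(-9*t^2 + 56*t - 76) + 6*t^3 - 23*t^2 + 15*t + 14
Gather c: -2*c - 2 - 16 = -2*c - 18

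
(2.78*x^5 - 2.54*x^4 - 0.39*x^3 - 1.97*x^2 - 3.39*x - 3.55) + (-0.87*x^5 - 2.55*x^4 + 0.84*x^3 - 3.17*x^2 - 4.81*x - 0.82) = 1.91*x^5 - 5.09*x^4 + 0.45*x^3 - 5.14*x^2 - 8.2*x - 4.37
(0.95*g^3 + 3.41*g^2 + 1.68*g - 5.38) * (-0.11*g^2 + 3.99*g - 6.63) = -0.1045*g^5 + 3.4154*g^4 + 7.1226*g^3 - 15.3133*g^2 - 32.6046*g + 35.6694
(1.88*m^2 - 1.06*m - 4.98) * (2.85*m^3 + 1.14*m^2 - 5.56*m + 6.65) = 5.358*m^5 - 0.877800000000001*m^4 - 25.8542*m^3 + 12.7184*m^2 + 20.6398*m - 33.117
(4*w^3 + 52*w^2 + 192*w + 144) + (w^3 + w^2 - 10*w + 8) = 5*w^3 + 53*w^2 + 182*w + 152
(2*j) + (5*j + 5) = 7*j + 5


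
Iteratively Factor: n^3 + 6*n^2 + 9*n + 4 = (n + 1)*(n^2 + 5*n + 4) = (n + 1)^2*(n + 4)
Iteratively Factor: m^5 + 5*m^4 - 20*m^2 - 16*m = (m + 2)*(m^4 + 3*m^3 - 6*m^2 - 8*m) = (m - 2)*(m + 2)*(m^3 + 5*m^2 + 4*m) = (m - 2)*(m + 1)*(m + 2)*(m^2 + 4*m) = (m - 2)*(m + 1)*(m + 2)*(m + 4)*(m)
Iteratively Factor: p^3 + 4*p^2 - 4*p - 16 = (p - 2)*(p^2 + 6*p + 8) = (p - 2)*(p + 4)*(p + 2)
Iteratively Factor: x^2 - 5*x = (x)*(x - 5)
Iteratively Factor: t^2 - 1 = (t - 1)*(t + 1)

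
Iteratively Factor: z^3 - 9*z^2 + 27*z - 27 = (z - 3)*(z^2 - 6*z + 9) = (z - 3)^2*(z - 3)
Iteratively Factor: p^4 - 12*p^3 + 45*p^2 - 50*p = (p)*(p^3 - 12*p^2 + 45*p - 50) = p*(p - 5)*(p^2 - 7*p + 10) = p*(p - 5)*(p - 2)*(p - 5)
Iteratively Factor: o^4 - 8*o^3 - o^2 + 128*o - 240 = (o - 3)*(o^3 - 5*o^2 - 16*o + 80) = (o - 3)*(o + 4)*(o^2 - 9*o + 20) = (o - 5)*(o - 3)*(o + 4)*(o - 4)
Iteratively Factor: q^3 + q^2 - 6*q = (q)*(q^2 + q - 6) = q*(q + 3)*(q - 2)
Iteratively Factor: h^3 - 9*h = (h)*(h^2 - 9) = h*(h - 3)*(h + 3)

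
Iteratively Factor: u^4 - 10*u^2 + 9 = (u - 3)*(u^3 + 3*u^2 - u - 3) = (u - 3)*(u + 3)*(u^2 - 1) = (u - 3)*(u - 1)*(u + 3)*(u + 1)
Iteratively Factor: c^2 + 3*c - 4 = (c - 1)*(c + 4)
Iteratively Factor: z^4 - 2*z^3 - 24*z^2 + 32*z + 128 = (z - 4)*(z^3 + 2*z^2 - 16*z - 32) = (z - 4)*(z + 2)*(z^2 - 16) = (z - 4)^2*(z + 2)*(z + 4)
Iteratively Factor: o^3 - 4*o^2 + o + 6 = (o - 2)*(o^2 - 2*o - 3) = (o - 2)*(o + 1)*(o - 3)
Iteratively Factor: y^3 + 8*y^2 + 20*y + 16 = (y + 2)*(y^2 + 6*y + 8) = (y + 2)*(y + 4)*(y + 2)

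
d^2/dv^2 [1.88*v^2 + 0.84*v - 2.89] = 3.76000000000000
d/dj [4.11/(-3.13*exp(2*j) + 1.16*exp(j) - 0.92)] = (25.7286*exp(j) - 4.7676)*exp(j)/(3.13*exp(2*j) - 1.16*exp(j) + 0.92)^2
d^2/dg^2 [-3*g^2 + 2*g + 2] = -6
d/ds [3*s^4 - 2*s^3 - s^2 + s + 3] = 12*s^3 - 6*s^2 - 2*s + 1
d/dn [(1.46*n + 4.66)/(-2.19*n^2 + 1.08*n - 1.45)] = (3.1974*n^2 + 20.4108*n - 7.1498)/(4.7961*n^4 - 4.7304*n^3 + 7.5174*n^2 - 3.132*n + 2.1025)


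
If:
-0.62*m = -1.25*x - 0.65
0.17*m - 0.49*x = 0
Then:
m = 3.49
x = 1.21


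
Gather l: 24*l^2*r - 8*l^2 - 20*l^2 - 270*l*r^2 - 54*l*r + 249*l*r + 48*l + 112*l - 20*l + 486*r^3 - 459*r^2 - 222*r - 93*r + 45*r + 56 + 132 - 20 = l^2*(24*r - 28) + l*(-270*r^2 + 195*r + 140) + 486*r^3 - 459*r^2 - 270*r + 168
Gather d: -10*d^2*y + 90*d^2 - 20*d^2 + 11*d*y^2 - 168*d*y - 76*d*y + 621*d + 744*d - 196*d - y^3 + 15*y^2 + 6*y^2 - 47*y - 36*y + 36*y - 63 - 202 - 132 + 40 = d^2*(70 - 10*y) + d*(11*y^2 - 244*y + 1169) - y^3 + 21*y^2 - 47*y - 357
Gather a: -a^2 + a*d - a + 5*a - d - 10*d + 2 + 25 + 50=-a^2 + a*(d + 4) - 11*d + 77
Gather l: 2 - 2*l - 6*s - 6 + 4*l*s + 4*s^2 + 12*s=l*(4*s - 2) + 4*s^2 + 6*s - 4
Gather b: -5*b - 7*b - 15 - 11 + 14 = -12*b - 12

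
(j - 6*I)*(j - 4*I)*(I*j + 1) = I*j^3 + 11*j^2 - 34*I*j - 24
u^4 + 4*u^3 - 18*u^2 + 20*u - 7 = (u - 1)^3*(u + 7)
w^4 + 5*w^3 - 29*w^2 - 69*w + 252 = (w - 3)^2*(w + 4)*(w + 7)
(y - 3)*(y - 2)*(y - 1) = y^3 - 6*y^2 + 11*y - 6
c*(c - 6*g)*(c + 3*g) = c^3 - 3*c^2*g - 18*c*g^2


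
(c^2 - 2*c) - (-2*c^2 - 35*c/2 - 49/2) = 3*c^2 + 31*c/2 + 49/2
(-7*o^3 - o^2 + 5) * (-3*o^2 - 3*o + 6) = 21*o^5 + 24*o^4 - 39*o^3 - 21*o^2 - 15*o + 30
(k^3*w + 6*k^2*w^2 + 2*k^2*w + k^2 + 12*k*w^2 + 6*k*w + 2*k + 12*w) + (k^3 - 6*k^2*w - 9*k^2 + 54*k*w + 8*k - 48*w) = k^3*w + k^3 + 6*k^2*w^2 - 4*k^2*w - 8*k^2 + 12*k*w^2 + 60*k*w + 10*k - 36*w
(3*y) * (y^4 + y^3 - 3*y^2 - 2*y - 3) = 3*y^5 + 3*y^4 - 9*y^3 - 6*y^2 - 9*y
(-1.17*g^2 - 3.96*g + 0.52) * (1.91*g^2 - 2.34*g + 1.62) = -2.2347*g^4 - 4.8258*g^3 + 8.3642*g^2 - 7.632*g + 0.8424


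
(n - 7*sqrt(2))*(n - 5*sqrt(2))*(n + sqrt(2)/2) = n^3 - 23*sqrt(2)*n^2/2 + 58*n + 35*sqrt(2)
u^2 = u^2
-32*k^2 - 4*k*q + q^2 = (-8*k + q)*(4*k + q)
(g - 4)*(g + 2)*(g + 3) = g^3 + g^2 - 14*g - 24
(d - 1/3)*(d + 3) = d^2 + 8*d/3 - 1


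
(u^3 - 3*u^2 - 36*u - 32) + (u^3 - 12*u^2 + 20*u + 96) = 2*u^3 - 15*u^2 - 16*u + 64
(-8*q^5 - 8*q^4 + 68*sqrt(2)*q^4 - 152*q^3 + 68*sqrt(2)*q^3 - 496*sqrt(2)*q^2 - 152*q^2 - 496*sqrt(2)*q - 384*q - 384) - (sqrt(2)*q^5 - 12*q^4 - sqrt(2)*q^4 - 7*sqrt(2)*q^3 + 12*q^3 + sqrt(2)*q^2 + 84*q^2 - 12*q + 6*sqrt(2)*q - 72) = -8*q^5 - sqrt(2)*q^5 + 4*q^4 + 69*sqrt(2)*q^4 - 164*q^3 + 75*sqrt(2)*q^3 - 497*sqrt(2)*q^2 - 236*q^2 - 502*sqrt(2)*q - 372*q - 312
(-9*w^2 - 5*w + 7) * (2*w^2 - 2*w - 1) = -18*w^4 + 8*w^3 + 33*w^2 - 9*w - 7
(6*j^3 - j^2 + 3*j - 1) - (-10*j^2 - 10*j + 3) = 6*j^3 + 9*j^2 + 13*j - 4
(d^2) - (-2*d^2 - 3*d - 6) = 3*d^2 + 3*d + 6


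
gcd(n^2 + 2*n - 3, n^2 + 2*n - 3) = n^2 + 2*n - 3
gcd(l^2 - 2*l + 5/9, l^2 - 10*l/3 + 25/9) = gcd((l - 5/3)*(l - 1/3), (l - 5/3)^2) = l - 5/3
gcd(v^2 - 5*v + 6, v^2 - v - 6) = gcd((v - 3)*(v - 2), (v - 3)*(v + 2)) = v - 3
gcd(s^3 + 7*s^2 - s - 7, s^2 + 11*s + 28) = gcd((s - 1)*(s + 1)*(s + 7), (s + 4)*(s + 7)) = s + 7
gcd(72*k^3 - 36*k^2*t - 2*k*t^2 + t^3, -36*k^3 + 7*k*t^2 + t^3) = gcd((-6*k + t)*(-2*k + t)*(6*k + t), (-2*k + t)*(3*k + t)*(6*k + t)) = -12*k^2 + 4*k*t + t^2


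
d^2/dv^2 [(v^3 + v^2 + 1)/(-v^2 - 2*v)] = 2*(-2*v^3 - 3*v^2 - 6*v - 4)/(v^3*(v^3 + 6*v^2 + 12*v + 8))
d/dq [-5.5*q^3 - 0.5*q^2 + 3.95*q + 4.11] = -16.5*q^2 - 1.0*q + 3.95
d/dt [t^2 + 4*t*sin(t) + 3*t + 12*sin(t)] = 4*t*cos(t) + 2*t + 4*sin(t) + 12*cos(t) + 3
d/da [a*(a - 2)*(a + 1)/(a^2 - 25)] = (a^4 - 73*a^2 + 50*a + 50)/(a^4 - 50*a^2 + 625)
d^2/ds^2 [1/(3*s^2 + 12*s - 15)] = 2*(-s^2 - 4*s + 4*(s + 2)^2 + 5)/(3*(s^2 + 4*s - 5)^3)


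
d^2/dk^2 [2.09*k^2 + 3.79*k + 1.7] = 4.18000000000000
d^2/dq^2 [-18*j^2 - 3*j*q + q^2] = 2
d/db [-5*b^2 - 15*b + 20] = -10*b - 15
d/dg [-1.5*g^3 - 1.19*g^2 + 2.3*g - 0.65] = -4.5*g^2 - 2.38*g + 2.3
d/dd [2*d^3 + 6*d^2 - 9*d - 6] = 6*d^2 + 12*d - 9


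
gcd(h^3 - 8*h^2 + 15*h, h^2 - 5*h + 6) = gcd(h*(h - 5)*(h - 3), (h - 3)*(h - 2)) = h - 3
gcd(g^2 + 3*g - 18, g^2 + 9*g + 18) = g + 6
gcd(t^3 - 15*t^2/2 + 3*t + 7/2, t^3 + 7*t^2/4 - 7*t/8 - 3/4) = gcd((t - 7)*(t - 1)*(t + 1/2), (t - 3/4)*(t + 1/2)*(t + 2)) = t + 1/2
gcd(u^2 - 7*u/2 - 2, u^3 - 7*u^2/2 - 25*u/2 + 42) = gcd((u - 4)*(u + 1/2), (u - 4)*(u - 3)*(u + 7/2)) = u - 4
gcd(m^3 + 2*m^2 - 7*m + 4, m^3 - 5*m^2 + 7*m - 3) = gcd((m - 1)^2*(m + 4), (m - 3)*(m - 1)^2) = m^2 - 2*m + 1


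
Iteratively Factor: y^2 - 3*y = (y - 3)*(y)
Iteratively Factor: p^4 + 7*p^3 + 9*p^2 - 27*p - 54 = (p + 3)*(p^3 + 4*p^2 - 3*p - 18) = (p + 3)^2*(p^2 + p - 6) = (p + 3)^3*(p - 2)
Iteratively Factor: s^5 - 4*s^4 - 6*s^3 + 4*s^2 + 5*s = (s + 1)*(s^4 - 5*s^3 - s^2 + 5*s) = (s - 1)*(s + 1)*(s^3 - 4*s^2 - 5*s) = (s - 5)*(s - 1)*(s + 1)*(s^2 + s) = (s - 5)*(s - 1)*(s + 1)^2*(s)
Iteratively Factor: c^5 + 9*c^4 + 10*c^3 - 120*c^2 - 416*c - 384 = (c + 4)*(c^4 + 5*c^3 - 10*c^2 - 80*c - 96) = (c - 4)*(c + 4)*(c^3 + 9*c^2 + 26*c + 24) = (c - 4)*(c + 4)^2*(c^2 + 5*c + 6) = (c - 4)*(c + 2)*(c + 4)^2*(c + 3)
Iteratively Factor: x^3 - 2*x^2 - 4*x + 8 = (x + 2)*(x^2 - 4*x + 4) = (x - 2)*(x + 2)*(x - 2)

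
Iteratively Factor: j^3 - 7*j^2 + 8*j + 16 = (j - 4)*(j^2 - 3*j - 4) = (j - 4)^2*(j + 1)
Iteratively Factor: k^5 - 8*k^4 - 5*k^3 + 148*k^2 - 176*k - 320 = (k + 1)*(k^4 - 9*k^3 + 4*k^2 + 144*k - 320) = (k - 5)*(k + 1)*(k^3 - 4*k^2 - 16*k + 64) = (k - 5)*(k - 4)*(k + 1)*(k^2 - 16) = (k - 5)*(k - 4)*(k + 1)*(k + 4)*(k - 4)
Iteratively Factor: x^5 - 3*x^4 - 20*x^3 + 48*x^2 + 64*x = (x + 1)*(x^4 - 4*x^3 - 16*x^2 + 64*x) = (x - 4)*(x + 1)*(x^3 - 16*x) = (x - 4)*(x + 1)*(x + 4)*(x^2 - 4*x) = (x - 4)^2*(x + 1)*(x + 4)*(x)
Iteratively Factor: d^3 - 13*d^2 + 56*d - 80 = (d - 4)*(d^2 - 9*d + 20) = (d - 4)^2*(d - 5)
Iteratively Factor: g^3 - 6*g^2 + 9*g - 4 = (g - 4)*(g^2 - 2*g + 1) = (g - 4)*(g - 1)*(g - 1)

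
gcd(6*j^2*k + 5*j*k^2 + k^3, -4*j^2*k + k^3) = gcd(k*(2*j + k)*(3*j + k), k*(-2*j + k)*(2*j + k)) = 2*j*k + k^2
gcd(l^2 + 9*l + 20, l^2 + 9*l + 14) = 1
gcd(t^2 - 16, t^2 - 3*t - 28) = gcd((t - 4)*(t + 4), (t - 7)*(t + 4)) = t + 4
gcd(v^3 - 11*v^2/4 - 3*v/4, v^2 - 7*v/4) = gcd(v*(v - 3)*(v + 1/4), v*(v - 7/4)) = v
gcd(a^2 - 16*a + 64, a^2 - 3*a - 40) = a - 8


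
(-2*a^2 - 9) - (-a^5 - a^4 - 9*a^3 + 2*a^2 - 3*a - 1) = a^5 + a^4 + 9*a^3 - 4*a^2 + 3*a - 8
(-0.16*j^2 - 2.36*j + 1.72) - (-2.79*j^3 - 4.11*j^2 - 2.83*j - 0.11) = 2.79*j^3 + 3.95*j^2 + 0.47*j + 1.83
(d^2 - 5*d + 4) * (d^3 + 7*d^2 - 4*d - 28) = d^5 + 2*d^4 - 35*d^3 + 20*d^2 + 124*d - 112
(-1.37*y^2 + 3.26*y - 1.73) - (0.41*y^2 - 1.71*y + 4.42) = -1.78*y^2 + 4.97*y - 6.15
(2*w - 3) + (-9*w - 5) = -7*w - 8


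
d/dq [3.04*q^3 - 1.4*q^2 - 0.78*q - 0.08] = 9.12*q^2 - 2.8*q - 0.78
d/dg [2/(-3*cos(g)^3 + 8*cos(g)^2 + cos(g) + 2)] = 2*(-9*cos(g)^2 + 16*cos(g) + 1)*sin(g)/(-3*cos(g)^3 + 8*cos(g)^2 + cos(g) + 2)^2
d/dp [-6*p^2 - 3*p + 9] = -12*p - 3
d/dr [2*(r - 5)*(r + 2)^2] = 2*(r + 2)*(3*r - 8)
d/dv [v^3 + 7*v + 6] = 3*v^2 + 7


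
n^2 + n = n*(n + 1)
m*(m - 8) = m^2 - 8*m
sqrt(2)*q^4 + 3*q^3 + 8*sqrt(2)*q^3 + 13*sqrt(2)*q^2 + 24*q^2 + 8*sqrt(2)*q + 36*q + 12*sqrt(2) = (q + 2)*(q + 6)*(q + sqrt(2))*(sqrt(2)*q + 1)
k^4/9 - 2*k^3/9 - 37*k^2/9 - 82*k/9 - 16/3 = (k/3 + 1/3)*(k/3 + 1)*(k - 8)*(k + 2)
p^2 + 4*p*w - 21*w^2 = (p - 3*w)*(p + 7*w)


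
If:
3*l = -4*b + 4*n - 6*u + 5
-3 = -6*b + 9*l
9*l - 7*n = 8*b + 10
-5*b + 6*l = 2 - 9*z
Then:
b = 9*z - 4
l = 6*z - 3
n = -18*z/7 - 5/7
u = 95/21 - 75*z/7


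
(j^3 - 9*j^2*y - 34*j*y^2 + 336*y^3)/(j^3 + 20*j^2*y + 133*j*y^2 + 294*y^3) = (j^2 - 15*j*y + 56*y^2)/(j^2 + 14*j*y + 49*y^2)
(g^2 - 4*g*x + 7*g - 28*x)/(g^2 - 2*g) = (g^2 - 4*g*x + 7*g - 28*x)/(g*(g - 2))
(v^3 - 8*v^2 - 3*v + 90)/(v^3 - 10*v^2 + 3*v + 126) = (v - 5)/(v - 7)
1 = 1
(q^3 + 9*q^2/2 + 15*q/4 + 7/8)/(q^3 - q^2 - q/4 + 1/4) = (4*q^2 + 16*q + 7)/(2*(2*q^2 - 3*q + 1))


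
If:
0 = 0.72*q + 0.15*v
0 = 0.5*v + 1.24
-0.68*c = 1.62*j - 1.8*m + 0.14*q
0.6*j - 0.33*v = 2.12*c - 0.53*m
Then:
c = 0.504528419737664*m + 0.333751821778055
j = 0.899333749739746*m - 0.184743563050871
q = 0.52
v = -2.48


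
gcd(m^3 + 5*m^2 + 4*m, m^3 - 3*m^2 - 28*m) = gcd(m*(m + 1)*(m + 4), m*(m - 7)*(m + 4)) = m^2 + 4*m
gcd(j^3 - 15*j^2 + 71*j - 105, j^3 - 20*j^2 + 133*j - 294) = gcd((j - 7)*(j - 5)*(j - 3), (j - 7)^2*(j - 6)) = j - 7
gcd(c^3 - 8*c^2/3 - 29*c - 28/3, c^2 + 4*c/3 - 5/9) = 1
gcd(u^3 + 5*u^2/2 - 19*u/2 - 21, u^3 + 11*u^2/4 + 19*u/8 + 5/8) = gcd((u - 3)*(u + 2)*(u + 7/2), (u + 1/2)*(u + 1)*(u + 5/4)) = 1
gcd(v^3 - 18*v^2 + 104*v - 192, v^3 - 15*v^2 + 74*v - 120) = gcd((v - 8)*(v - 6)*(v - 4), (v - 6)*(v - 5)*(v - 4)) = v^2 - 10*v + 24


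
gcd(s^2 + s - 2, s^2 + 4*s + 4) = s + 2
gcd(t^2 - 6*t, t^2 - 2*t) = t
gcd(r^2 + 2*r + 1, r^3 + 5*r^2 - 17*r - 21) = r + 1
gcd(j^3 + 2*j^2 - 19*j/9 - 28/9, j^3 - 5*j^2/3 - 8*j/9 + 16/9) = j^2 - j/3 - 4/3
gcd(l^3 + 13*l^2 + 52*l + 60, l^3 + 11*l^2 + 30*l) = l^2 + 11*l + 30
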